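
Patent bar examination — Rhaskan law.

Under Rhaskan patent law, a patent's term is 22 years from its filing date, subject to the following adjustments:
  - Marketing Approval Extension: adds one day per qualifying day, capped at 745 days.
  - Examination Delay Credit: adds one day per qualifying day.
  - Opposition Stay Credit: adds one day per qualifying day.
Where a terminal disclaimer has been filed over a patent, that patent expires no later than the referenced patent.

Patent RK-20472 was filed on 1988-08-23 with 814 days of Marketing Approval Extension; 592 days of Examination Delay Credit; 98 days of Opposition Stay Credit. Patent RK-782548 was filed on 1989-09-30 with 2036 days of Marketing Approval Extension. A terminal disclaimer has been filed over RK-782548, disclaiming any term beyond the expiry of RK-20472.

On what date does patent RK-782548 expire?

Natural term of RK-782548:
  Base: filing + 22 years → 30 September 2011.
  Marketing Approval Extension: 2036 days claimed exceeds the 745-day cap, so +745 days → 14 October 2013.
Expiry of referenced patent RK-20472:
  Base: filing + 22 years → 23 August 2010.
  Marketing Approval Extension: 814 days claimed exceeds the 745-day cap, so +745 days → 6 September 2012.
  Examination Delay Credit: +592 days → 21 April 2014.
  Opposition Stay Credit: +98 days → 28 July 2014.
Terminal disclaimer: RK-782548 expires on the earlier of 14 October 2013 and 28 July 2014.

2013-10-14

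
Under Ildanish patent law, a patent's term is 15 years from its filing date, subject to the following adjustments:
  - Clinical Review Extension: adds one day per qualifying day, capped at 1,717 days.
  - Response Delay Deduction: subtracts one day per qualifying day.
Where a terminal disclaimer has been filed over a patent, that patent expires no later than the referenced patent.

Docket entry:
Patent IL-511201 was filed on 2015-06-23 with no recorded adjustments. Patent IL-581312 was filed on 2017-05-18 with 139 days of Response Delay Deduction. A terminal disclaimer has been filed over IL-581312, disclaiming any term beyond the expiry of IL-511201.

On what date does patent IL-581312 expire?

Natural term of IL-581312:
  Base: filing + 15 years → 18 May 2032.
  Response Delay Deduction: −139 days → 31 December 2031.
Expiry of referenced patent IL-511201:
  Base: filing + 15 years → 23 June 2030.
Terminal disclaimer: IL-581312 expires on the earlier of 31 December 2031 and 23 June 2030.

June 23, 2030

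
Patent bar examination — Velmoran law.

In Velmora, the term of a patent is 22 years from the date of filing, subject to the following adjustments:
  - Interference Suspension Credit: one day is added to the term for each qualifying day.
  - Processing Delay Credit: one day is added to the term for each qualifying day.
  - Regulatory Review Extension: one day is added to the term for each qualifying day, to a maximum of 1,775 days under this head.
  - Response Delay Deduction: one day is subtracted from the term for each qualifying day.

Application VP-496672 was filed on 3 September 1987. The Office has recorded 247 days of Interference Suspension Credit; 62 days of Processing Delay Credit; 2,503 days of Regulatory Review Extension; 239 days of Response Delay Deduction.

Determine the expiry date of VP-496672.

Base term: filing date + 22 years → 3 September 2009.
Interference Suspension Credit: +247 days → 8 May 2010.
Processing Delay Credit: +62 days → 9 July 2010.
Regulatory Review Extension: 2503 days claimed exceeds the 1775-day cap, so +1775 days → 19 May 2015.
Response Delay Deduction: −239 days → 22 September 2014.

September 22, 2014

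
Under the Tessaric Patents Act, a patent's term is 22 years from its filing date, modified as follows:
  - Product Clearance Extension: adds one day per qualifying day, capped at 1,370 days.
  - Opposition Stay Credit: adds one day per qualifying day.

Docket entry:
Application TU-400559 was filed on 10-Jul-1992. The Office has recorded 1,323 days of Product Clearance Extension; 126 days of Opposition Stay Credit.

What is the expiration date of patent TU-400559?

Base term: filing date + 22 years → 10 July 2014.
Product Clearance Extension: 1323 days (within the 1370-day cap) → +1323 days → 22 February 2018.
Opposition Stay Credit: +126 days → 28 June 2018.

June 28, 2018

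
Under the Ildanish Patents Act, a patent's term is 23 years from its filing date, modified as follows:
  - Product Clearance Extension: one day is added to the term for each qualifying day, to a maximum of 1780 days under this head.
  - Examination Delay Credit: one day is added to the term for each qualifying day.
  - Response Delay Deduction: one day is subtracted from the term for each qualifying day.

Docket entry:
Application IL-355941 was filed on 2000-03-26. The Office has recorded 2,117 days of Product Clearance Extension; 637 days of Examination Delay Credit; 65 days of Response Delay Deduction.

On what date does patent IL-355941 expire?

Base term: filing date + 23 years → 26 March 2023.
Product Clearance Extension: 2117 days claimed exceeds the 1780-day cap, so +1780 days → 8 February 2028.
Examination Delay Credit: +637 days → 6 November 2029.
Response Delay Deduction: −65 days → 2 September 2029.

September 2, 2029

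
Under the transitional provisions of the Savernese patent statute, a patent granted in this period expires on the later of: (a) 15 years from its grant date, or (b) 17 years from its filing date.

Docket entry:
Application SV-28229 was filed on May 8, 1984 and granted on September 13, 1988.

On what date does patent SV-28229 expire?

2003-09-13

(a) grant + 15 years → 13 September 2003.
(b) filing + 17 years → 8 May 2001.
Later of the two: 13 September 2003.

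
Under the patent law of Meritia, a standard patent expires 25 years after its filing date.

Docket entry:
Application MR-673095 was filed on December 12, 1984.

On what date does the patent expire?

Filing date + 25 years → 12 December 2009.

December 12, 2009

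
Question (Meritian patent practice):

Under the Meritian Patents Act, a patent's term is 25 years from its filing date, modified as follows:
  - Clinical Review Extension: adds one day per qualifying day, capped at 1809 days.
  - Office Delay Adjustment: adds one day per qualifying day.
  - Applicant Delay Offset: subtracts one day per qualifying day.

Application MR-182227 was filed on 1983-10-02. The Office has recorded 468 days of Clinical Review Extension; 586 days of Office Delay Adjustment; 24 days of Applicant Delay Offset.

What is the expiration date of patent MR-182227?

July 29, 2011

Base term: filing date + 25 years → 2 October 2008.
Clinical Review Extension: 468 days (within the 1809-day cap) → +468 days → 13 January 2010.
Office Delay Adjustment: +586 days → 22 August 2011.
Applicant Delay Offset: −24 days → 29 July 2011.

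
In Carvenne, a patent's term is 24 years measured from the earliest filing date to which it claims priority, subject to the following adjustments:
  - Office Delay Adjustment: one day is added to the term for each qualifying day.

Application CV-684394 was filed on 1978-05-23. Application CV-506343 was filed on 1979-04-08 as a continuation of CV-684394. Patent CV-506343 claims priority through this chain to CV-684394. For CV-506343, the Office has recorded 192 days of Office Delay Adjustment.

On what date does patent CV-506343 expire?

Earliest priority filing: 23 May 1978.
Base term: 23 May 1978 + 24 years → 23 May 2002.
Office Delay Adjustment: +192 days → 1 December 2002.

December 1, 2002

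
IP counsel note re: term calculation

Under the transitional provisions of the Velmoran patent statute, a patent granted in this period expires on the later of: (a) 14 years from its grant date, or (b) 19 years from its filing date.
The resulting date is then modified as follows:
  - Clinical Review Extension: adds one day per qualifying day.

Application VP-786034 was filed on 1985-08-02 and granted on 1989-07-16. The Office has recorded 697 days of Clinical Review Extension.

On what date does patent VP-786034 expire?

June 30, 2006

(a) grant + 14 years → 16 July 2003.
(b) filing + 19 years → 2 August 2004.
Later of the two: 2 August 2004.
Clinical Review Extension: +697 days → 30 June 2006.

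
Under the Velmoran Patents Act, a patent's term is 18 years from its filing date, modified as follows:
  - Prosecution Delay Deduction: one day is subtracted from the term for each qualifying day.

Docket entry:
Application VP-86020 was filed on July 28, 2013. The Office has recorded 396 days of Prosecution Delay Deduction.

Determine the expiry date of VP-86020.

June 27, 2030

Base term: filing date + 18 years → 28 July 2031.
Prosecution Delay Deduction: −396 days → 27 June 2030.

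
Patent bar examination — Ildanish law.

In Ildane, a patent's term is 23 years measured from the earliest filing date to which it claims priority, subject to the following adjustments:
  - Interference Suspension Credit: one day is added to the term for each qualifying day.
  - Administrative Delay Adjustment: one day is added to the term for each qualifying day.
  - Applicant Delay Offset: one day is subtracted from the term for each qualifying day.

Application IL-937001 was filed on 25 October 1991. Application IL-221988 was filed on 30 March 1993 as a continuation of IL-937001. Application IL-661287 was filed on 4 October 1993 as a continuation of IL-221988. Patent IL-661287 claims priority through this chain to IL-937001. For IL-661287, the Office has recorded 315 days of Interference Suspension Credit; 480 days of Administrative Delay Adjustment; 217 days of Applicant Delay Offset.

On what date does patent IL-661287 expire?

Earliest priority filing: 25 October 1991.
Base term: 25 October 1991 + 23 years → 25 October 2014.
Interference Suspension Credit: +315 days → 5 September 2015.
Administrative Delay Adjustment: +480 days → 28 December 2016.
Applicant Delay Offset: −217 days → 25 May 2016.

May 25, 2016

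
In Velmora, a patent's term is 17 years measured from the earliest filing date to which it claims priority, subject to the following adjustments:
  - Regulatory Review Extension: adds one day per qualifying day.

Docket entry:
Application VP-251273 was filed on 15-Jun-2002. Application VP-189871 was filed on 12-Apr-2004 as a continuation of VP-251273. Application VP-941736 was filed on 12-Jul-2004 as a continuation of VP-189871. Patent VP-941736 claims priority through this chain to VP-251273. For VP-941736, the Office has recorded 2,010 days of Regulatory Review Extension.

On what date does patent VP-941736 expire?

Earliest priority filing: 15 June 2002.
Base term: 15 June 2002 + 17 years → 15 June 2019.
Regulatory Review Extension: +2010 days → 15 December 2024.

2024-12-15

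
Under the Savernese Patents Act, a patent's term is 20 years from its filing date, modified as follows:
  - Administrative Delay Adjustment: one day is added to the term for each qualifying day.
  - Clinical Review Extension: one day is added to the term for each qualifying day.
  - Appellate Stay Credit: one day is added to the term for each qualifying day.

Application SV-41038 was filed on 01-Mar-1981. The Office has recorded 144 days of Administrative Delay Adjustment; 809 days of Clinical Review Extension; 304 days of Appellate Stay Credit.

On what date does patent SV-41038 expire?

2004-08-09

Base term: filing date + 20 years → 1 March 2001.
Administrative Delay Adjustment: +144 days → 23 July 2001.
Clinical Review Extension: +809 days → 10 October 2003.
Appellate Stay Credit: +304 days → 9 August 2004.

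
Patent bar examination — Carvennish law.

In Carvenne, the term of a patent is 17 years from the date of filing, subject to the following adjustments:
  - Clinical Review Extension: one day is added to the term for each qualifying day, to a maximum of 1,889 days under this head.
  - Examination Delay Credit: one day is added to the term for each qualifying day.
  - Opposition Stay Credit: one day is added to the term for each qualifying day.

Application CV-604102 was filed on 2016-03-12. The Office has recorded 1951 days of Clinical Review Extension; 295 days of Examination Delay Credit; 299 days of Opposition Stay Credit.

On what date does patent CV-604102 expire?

Base term: filing date + 17 years → 12 March 2033.
Clinical Review Extension: 1951 days claimed exceeds the 1889-day cap, so +1889 days → 14 May 2038.
Examination Delay Credit: +295 days → 5 March 2039.
Opposition Stay Credit: +299 days → 29 December 2039.

2039-12-29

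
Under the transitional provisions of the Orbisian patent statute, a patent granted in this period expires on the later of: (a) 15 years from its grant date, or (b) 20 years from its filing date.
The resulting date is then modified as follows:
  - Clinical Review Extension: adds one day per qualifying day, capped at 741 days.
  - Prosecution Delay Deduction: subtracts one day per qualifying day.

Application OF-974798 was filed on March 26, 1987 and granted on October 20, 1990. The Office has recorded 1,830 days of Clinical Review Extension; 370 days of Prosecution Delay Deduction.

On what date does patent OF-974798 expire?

March 31, 2008

(a) grant + 15 years → 20 October 2005.
(b) filing + 20 years → 26 March 2007.
Later of the two: 26 March 2007.
Clinical Review Extension: 1830 days claimed exceeds the 741-day cap, so +741 days → 5 April 2009.
Prosecution Delay Deduction: −370 days → 31 March 2008.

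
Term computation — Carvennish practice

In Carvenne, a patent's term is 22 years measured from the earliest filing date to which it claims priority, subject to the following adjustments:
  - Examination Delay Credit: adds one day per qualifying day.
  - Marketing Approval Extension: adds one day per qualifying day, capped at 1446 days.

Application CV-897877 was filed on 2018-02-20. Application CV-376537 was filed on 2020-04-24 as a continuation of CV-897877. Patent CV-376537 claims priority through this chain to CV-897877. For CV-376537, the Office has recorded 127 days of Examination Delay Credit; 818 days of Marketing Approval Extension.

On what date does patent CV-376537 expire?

Earliest priority filing: 20 February 2018.
Base term: 20 February 2018 + 22 years → 20 February 2040.
Examination Delay Credit: +127 days → 26 June 2040.
Marketing Approval Extension: 818 days (within the 1446-day cap) → +818 days → 22 September 2042.

2042-09-22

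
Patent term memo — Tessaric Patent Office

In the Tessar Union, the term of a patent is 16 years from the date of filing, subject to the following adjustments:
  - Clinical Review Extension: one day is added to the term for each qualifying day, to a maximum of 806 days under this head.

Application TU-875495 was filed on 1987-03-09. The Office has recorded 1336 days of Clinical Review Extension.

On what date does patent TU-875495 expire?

Base term: filing date + 16 years → 9 March 2003.
Clinical Review Extension: 1336 days claimed exceeds the 806-day cap, so +806 days → 23 May 2005.

May 23, 2005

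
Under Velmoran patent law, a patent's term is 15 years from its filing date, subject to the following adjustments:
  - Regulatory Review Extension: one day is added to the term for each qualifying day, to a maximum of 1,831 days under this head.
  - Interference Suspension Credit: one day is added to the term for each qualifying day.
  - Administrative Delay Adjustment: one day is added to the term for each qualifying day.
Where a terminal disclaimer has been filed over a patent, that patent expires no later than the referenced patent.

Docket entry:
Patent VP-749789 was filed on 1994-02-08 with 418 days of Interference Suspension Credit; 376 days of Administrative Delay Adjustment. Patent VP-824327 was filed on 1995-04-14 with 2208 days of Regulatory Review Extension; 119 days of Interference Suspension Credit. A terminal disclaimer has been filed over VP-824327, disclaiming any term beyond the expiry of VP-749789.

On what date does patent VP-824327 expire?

April 13, 2011

Natural term of VP-824327:
  Base: filing + 15 years → 14 April 2010.
  Regulatory Review Extension: 2208 days claimed exceeds the 1831-day cap, so +1831 days → 19 April 2015.
  Interference Suspension Credit: +119 days → 16 August 2015.
Expiry of referenced patent VP-749789:
  Base: filing + 15 years → 8 February 2009.
  Interference Suspension Credit: +418 days → 2 April 2010.
  Administrative Delay Adjustment: +376 days → 13 April 2011.
Terminal disclaimer: VP-824327 expires on the earlier of 16 August 2015 and 13 April 2011.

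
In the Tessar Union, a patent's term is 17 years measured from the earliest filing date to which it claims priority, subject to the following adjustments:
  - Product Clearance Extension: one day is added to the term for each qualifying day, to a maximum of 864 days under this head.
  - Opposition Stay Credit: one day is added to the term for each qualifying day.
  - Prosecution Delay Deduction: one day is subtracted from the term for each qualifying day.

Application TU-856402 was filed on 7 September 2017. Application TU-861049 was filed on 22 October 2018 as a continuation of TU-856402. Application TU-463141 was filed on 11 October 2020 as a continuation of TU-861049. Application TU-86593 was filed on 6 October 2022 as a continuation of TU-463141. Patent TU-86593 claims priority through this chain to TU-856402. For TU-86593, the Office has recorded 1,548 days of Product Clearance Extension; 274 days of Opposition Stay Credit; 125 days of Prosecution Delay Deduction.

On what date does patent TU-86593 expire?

Earliest priority filing: 7 September 2017.
Base term: 7 September 2017 + 17 years → 7 September 2034.
Product Clearance Extension: 1548 days claimed exceeds the 864-day cap, so +864 days → 18 January 2037.
Opposition Stay Credit: +274 days → 19 October 2037.
Prosecution Delay Deduction: −125 days → 16 June 2037.

2037-06-16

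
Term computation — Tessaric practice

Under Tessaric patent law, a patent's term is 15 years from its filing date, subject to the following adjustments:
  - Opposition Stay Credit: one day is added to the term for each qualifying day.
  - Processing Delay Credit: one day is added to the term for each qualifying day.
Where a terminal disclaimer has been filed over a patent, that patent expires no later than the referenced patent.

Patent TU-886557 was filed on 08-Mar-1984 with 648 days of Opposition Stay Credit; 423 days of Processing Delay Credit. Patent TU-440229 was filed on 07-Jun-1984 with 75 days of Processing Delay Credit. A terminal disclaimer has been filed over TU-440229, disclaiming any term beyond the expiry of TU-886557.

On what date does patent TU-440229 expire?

Natural term of TU-440229:
  Base: filing + 15 years → 7 June 1999.
  Processing Delay Credit: +75 days → 21 August 1999.
Expiry of referenced patent TU-886557:
  Base: filing + 15 years → 8 March 1999.
  Opposition Stay Credit: +648 days → 15 December 2000.
  Processing Delay Credit: +423 days → 11 February 2002.
Terminal disclaimer: TU-440229 expires on the earlier of 21 August 1999 and 11 February 2002.

1999-08-21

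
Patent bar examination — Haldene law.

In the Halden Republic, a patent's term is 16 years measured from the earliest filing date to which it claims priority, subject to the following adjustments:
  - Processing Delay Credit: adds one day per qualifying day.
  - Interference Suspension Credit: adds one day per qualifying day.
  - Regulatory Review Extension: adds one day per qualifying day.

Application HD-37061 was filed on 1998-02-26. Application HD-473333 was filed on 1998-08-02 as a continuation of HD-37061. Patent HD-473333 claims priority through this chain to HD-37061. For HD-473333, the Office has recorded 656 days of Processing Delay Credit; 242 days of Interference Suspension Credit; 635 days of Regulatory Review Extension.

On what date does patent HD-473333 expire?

2018-05-09

Earliest priority filing: 26 February 1998.
Base term: 26 February 1998 + 16 years → 26 February 2014.
Processing Delay Credit: +656 days → 14 December 2015.
Interference Suspension Credit: +242 days → 12 August 2016.
Regulatory Review Extension: +635 days → 9 May 2018.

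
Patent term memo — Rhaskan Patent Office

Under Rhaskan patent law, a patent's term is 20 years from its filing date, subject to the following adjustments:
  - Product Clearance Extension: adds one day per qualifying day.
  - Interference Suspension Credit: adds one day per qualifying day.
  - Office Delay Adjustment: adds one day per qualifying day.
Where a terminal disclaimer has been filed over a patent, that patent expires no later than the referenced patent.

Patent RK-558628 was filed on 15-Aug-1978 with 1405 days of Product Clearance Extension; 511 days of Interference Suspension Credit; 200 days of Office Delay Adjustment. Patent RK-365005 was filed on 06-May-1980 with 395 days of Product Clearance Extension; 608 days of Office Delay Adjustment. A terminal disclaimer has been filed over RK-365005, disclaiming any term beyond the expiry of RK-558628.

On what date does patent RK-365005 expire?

Natural term of RK-365005:
  Base: filing + 20 years → 6 May 2000.
  Product Clearance Extension: +395 days → 5 June 2001.
  Office Delay Adjustment: +608 days → 3 February 2003.
Expiry of referenced patent RK-558628:
  Base: filing + 20 years → 15 August 1998.
  Product Clearance Extension: +1405 days → 20 June 2002.
  Interference Suspension Credit: +511 days → 13 November 2003.
  Office Delay Adjustment: +200 days → 31 May 2004.
Terminal disclaimer: RK-365005 expires on the earlier of 3 February 2003 and 31 May 2004.

February 3, 2003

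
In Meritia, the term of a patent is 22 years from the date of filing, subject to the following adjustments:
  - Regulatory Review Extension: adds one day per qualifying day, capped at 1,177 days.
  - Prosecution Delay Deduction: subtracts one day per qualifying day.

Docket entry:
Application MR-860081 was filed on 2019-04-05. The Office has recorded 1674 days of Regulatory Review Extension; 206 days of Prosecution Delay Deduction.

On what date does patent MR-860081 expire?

Base term: filing date + 22 years → 5 April 2041.
Regulatory Review Extension: 1674 days claimed exceeds the 1177-day cap, so +1177 days → 25 June 2044.
Prosecution Delay Deduction: −206 days → 2 December 2043.

2043-12-02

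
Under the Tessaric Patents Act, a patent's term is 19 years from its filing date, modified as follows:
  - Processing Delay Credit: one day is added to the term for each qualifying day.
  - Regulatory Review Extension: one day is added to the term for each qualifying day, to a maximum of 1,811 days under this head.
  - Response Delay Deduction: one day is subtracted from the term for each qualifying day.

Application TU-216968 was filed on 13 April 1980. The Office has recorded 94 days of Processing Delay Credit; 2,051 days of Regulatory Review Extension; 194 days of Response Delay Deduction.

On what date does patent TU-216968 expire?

Base term: filing date + 19 years → 13 April 1999.
Processing Delay Credit: +94 days → 16 July 1999.
Regulatory Review Extension: 2051 days claimed exceeds the 1811-day cap, so +1811 days → 30 June 2004.
Response Delay Deduction: −194 days → 19 December 2003.

December 19, 2003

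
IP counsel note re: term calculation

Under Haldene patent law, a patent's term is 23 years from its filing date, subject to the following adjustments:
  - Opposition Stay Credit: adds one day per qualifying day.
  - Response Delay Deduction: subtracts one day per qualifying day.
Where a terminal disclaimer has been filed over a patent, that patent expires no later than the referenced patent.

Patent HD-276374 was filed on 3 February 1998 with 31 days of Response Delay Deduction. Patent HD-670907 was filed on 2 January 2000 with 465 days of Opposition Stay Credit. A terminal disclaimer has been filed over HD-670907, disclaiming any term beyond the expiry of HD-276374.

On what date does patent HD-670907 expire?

2021-01-03

Natural term of HD-670907:
  Base: filing + 23 years → 2 January 2023.
  Opposition Stay Credit: +465 days → 11 April 2024.
Expiry of referenced patent HD-276374:
  Base: filing + 23 years → 3 February 2021.
  Response Delay Deduction: −31 days → 3 January 2021.
Terminal disclaimer: HD-670907 expires on the earlier of 11 April 2024 and 3 January 2021.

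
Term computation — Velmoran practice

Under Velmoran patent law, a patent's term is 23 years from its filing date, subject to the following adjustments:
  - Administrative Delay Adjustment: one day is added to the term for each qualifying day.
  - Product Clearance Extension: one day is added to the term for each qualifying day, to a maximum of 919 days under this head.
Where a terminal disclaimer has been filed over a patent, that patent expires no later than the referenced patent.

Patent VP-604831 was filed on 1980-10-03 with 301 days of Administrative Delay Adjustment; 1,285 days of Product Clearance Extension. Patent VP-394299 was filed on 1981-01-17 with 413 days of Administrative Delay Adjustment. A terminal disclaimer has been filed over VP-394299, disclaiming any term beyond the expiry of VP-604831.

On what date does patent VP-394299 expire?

Natural term of VP-394299:
  Base: filing + 23 years → 17 January 2004.
  Administrative Delay Adjustment: +413 days → 5 March 2005.
Expiry of referenced patent VP-604831:
  Base: filing + 23 years → 3 October 2003.
  Administrative Delay Adjustment: +301 days → 30 July 2004.
  Product Clearance Extension: 1285 days claimed exceeds the 919-day cap, so +919 days → 4 February 2007.
Terminal disclaimer: VP-394299 expires on the earlier of 5 March 2005 and 4 February 2007.

March 5, 2005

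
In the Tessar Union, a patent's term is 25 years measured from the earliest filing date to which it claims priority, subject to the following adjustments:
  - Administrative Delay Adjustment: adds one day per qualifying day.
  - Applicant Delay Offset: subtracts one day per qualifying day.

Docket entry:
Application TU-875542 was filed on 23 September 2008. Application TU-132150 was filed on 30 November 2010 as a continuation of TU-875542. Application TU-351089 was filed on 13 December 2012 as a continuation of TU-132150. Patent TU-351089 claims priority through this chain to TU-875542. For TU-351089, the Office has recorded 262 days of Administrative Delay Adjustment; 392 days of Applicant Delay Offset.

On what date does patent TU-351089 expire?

May 16, 2033

Earliest priority filing: 23 September 2008.
Base term: 23 September 2008 + 25 years → 23 September 2033.
Administrative Delay Adjustment: +262 days → 12 June 2034.
Applicant Delay Offset: −392 days → 16 May 2033.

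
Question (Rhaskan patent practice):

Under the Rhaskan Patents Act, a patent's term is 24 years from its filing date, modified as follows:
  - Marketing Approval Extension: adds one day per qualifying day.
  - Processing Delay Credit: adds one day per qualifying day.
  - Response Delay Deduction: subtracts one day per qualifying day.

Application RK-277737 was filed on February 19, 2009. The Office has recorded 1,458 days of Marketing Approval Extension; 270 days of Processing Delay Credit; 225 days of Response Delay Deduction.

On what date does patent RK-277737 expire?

April 2, 2037

Base term: filing date + 24 years → 19 February 2033.
Marketing Approval Extension: +1458 days → 16 February 2037.
Processing Delay Credit: +270 days → 13 November 2037.
Response Delay Deduction: −225 days → 2 April 2037.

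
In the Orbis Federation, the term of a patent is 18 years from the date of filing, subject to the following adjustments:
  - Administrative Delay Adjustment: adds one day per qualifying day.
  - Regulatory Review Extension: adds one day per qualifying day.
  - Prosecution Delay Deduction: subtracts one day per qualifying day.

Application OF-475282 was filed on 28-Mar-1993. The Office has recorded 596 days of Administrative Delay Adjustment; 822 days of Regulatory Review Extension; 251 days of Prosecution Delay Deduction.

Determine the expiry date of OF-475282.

Base term: filing date + 18 years → 28 March 2011.
Administrative Delay Adjustment: +596 days → 13 November 2012.
Regulatory Review Extension: +822 days → 13 February 2015.
Prosecution Delay Deduction: −251 days → 7 June 2014.

June 7, 2014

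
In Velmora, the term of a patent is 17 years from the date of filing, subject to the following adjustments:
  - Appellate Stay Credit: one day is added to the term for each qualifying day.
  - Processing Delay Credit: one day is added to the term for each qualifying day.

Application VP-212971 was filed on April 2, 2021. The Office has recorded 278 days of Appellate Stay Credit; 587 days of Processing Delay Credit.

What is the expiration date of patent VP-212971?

August 14, 2040

Base term: filing date + 17 years → 2 April 2038.
Appellate Stay Credit: +278 days → 5 January 2039.
Processing Delay Credit: +587 days → 14 August 2040.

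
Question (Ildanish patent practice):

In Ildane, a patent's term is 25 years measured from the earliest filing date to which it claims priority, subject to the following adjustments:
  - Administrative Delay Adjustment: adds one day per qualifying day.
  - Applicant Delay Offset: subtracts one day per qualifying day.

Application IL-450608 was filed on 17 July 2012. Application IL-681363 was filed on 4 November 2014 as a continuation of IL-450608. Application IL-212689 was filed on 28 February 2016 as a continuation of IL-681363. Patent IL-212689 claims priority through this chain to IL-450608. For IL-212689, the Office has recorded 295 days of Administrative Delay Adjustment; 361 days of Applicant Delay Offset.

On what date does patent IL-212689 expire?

May 12, 2037

Earliest priority filing: 17 July 2012.
Base term: 17 July 2012 + 25 years → 17 July 2037.
Administrative Delay Adjustment: +295 days → 8 May 2038.
Applicant Delay Offset: −361 days → 12 May 2037.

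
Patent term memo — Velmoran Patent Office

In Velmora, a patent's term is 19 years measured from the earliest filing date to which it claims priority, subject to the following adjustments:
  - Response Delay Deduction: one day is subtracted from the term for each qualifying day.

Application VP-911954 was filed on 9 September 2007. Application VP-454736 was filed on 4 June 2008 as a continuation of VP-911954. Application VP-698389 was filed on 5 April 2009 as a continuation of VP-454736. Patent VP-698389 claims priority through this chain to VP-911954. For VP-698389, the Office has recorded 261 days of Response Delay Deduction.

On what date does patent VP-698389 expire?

Earliest priority filing: 9 September 2007.
Base term: 9 September 2007 + 19 years → 9 September 2026.
Response Delay Deduction: −261 days → 22 December 2025.

December 22, 2025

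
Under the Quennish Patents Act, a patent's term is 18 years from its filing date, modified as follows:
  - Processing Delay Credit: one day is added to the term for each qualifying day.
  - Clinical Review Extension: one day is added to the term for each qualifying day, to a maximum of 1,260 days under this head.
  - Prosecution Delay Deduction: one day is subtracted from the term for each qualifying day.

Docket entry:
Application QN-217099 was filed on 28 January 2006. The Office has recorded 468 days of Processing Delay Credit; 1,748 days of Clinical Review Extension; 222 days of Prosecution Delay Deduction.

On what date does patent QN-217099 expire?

2028-03-13

Base term: filing date + 18 years → 28 January 2024.
Processing Delay Credit: +468 days → 10 May 2025.
Clinical Review Extension: 1748 days claimed exceeds the 1260-day cap, so +1260 days → 21 October 2028.
Prosecution Delay Deduction: −222 days → 13 March 2028.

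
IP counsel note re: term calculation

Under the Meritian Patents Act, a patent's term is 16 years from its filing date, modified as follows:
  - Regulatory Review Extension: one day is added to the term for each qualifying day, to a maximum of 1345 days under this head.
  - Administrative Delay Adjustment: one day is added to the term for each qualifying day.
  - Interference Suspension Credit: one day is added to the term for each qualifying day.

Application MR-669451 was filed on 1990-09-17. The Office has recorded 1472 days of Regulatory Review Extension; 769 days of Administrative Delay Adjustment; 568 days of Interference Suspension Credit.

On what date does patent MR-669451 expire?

Base term: filing date + 16 years → 17 September 2006.
Regulatory Review Extension: 1472 days claimed exceeds the 1345-day cap, so +1345 days → 24 May 2010.
Administrative Delay Adjustment: +769 days → 1 July 2012.
Interference Suspension Credit: +568 days → 20 January 2014.

2014-01-20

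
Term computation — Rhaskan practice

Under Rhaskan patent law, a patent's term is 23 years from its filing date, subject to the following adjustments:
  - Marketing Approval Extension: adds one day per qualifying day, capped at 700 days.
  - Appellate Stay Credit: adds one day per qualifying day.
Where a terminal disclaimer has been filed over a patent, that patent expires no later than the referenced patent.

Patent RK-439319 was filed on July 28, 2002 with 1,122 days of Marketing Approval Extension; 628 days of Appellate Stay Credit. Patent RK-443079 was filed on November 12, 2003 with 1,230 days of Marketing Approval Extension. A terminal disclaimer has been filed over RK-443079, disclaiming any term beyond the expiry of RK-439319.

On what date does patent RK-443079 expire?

Natural term of RK-443079:
  Base: filing + 23 years → 12 November 2026.
  Marketing Approval Extension: 1230 days claimed exceeds the 700-day cap, so +700 days → 12 October 2028.
Expiry of referenced patent RK-439319:
  Base: filing + 23 years → 28 July 2025.
  Marketing Approval Extension: 1122 days claimed exceeds the 700-day cap, so +700 days → 28 June 2027.
  Appellate Stay Credit: +628 days → 17 March 2029.
Terminal disclaimer: RK-443079 expires on the earlier of 12 October 2028 and 17 March 2029.

October 12, 2028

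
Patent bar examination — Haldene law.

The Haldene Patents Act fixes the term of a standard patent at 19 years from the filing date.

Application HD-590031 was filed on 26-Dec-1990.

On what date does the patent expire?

Filing date + 19 years → 26 December 2009.

December 26, 2009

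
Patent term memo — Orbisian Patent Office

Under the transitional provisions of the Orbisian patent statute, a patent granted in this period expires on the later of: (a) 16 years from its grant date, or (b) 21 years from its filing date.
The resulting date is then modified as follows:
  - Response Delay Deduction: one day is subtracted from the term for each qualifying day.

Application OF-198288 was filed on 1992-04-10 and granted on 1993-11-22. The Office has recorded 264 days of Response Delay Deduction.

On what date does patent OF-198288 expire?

(a) grant + 16 years → 22 November 2009.
(b) filing + 21 years → 10 April 2013.
Later of the two: 10 April 2013.
Response Delay Deduction: −264 days → 20 July 2012.

2012-07-20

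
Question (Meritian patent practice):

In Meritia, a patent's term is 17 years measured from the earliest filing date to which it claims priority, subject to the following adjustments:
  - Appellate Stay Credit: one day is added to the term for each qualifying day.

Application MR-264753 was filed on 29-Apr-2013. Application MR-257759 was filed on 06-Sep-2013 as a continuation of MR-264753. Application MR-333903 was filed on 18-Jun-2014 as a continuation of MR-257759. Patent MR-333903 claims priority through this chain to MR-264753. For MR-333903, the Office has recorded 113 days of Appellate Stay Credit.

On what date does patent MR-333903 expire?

Earliest priority filing: 29 April 2013.
Base term: 29 April 2013 + 17 years → 29 April 2030.
Appellate Stay Credit: +113 days → 20 August 2030.

August 20, 2030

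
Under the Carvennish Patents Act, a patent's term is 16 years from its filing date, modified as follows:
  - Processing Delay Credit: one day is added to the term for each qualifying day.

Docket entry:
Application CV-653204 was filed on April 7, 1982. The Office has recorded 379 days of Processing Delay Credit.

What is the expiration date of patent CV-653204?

1999-04-21

Base term: filing date + 16 years → 7 April 1998.
Processing Delay Credit: +379 days → 21 April 1999.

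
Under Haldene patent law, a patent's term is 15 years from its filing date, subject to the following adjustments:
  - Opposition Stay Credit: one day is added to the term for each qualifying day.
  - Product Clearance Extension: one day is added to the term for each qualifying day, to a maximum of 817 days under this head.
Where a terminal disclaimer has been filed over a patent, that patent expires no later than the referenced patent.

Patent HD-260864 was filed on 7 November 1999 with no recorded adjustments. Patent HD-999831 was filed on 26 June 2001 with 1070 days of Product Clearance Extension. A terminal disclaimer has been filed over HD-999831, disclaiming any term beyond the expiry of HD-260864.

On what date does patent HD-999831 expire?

Natural term of HD-999831:
  Base: filing + 15 years → 26 June 2016.
  Product Clearance Extension: 1070 days claimed exceeds the 817-day cap, so +817 days → 21 September 2018.
Expiry of referenced patent HD-260864:
  Base: filing + 15 years → 7 November 2014.
Terminal disclaimer: HD-999831 expires on the earlier of 21 September 2018 and 7 November 2014.

November 7, 2014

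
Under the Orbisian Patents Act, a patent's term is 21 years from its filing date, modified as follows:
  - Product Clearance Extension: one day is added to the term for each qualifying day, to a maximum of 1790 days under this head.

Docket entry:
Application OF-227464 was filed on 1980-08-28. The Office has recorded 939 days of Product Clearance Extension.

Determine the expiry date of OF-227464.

Base term: filing date + 21 years → 28 August 2001.
Product Clearance Extension: 939 days (within the 1790-day cap) → +939 days → 24 March 2004.

March 24, 2004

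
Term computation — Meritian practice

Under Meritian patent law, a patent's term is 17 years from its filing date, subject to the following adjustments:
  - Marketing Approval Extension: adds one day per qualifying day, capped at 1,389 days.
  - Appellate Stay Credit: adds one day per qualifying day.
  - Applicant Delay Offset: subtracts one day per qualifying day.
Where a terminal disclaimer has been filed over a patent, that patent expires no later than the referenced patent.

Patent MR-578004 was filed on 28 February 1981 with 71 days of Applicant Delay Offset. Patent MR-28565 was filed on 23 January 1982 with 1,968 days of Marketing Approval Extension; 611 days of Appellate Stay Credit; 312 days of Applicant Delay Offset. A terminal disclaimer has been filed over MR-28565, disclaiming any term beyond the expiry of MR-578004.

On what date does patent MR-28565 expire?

Natural term of MR-28565:
  Base: filing + 17 years → 23 January 1999.
  Marketing Approval Extension: 1968 days claimed exceeds the 1389-day cap, so +1389 days → 12 November 2002.
  Appellate Stay Credit: +611 days → 15 July 2004.
  Applicant Delay Offset: −312 days → 7 September 2003.
Expiry of referenced patent MR-578004:
  Base: filing + 17 years → 28 February 1998.
  Applicant Delay Offset: −71 days → 19 December 1997.
Terminal disclaimer: MR-28565 expires on the earlier of 7 September 2003 and 19 December 1997.

December 19, 1997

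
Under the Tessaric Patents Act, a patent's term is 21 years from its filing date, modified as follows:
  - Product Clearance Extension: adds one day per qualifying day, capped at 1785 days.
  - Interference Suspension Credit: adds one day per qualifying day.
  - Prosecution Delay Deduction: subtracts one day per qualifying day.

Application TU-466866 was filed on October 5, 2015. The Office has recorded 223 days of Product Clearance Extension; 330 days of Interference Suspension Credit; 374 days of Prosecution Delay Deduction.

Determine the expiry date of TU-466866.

Base term: filing date + 21 years → 5 October 2036.
Product Clearance Extension: 223 days (within the 1785-day cap) → +223 days → 16 May 2037.
Interference Suspension Credit: +330 days → 11 April 2038.
Prosecution Delay Deduction: −374 days → 2 April 2037.

2037-04-02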